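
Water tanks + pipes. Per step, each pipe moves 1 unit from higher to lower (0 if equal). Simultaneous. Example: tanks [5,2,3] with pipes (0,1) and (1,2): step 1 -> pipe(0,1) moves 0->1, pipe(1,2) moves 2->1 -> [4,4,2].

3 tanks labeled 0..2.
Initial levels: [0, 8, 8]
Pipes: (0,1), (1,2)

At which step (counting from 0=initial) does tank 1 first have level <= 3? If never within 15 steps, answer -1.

Answer: -1

Derivation:
Step 1: flows [1->0,1=2] -> levels [1 7 8]
Step 2: flows [1->0,2->1] -> levels [2 7 7]
Step 3: flows [1->0,1=2] -> levels [3 6 7]
Step 4: flows [1->0,2->1] -> levels [4 6 6]
Step 5: flows [1->0,1=2] -> levels [5 5 6]
Step 6: flows [0=1,2->1] -> levels [5 6 5]
Step 7: flows [1->0,1->2] -> levels [6 4 6]
Step 8: flows [0->1,2->1] -> levels [5 6 5]
  -> period-2 cycle (repeats step 6); tank 1 never drops to <=3
Tank 1 never reaches <=3 within 15 steps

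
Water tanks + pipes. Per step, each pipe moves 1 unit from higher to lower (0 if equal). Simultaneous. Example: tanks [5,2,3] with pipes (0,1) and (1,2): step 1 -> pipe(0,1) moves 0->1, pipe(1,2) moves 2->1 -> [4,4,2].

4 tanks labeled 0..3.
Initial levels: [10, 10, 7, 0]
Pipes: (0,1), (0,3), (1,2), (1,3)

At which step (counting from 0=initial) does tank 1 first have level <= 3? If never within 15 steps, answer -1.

Answer: -1

Derivation:
Step 1: flows [0=1,0->3,1->2,1->3] -> levels [9 8 8 2]
Step 2: flows [0->1,0->3,1=2,1->3] -> levels [7 8 8 4]
Step 3: flows [1->0,0->3,1=2,1->3] -> levels [7 6 8 6]
Step 4: flows [0->1,0->3,2->1,1=3] -> levels [5 8 7 7]
Step 5: flows [1->0,3->0,1->2,1->3] -> levels [7 5 8 7]
Step 6: flows [0->1,0=3,2->1,3->1] -> levels [6 8 7 6]
Step 7: flows [1->0,0=3,1->2,1->3] -> levels [7 5 8 7]
  -> period-2 cycle (repeats step 5); tank 1 never drops to <=3
Tank 1 never reaches <=3 within 15 steps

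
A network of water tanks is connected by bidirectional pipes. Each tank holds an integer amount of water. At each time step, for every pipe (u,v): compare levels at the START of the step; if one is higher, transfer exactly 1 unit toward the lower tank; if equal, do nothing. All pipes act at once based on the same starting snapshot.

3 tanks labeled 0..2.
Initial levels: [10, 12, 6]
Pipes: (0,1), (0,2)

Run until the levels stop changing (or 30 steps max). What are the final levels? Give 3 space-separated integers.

Step 1: flows [1->0,0->2] -> levels [10 11 7]
Step 2: flows [1->0,0->2] -> levels [10 10 8]
Step 3: flows [0=1,0->2] -> levels [9 10 9]
Step 4: flows [1->0,0=2] -> levels [10 9 9]
Step 5: flows [0->1,0->2] -> levels [8 10 10]
Step 6: flows [1->0,2->0] -> levels [10 9 9]
  -> period-2 cycle: step 6 state = step 4 state; never stabilizes
  -> state at step 30: (30-4) mod 2 = 0, same as step 4 -> [10 9 9]

Answer: 10 9 9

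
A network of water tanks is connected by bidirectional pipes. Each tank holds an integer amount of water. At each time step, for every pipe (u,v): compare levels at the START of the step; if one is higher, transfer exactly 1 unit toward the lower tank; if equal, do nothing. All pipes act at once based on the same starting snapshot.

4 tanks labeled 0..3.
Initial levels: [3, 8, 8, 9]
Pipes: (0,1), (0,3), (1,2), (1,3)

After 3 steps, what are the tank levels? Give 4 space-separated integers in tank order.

Step 1: flows [1->0,3->0,1=2,3->1] -> levels [5 8 8 7]
Step 2: flows [1->0,3->0,1=2,1->3] -> levels [7 6 8 7]
Step 3: flows [0->1,0=3,2->1,3->1] -> levels [6 9 7 6]

Answer: 6 9 7 6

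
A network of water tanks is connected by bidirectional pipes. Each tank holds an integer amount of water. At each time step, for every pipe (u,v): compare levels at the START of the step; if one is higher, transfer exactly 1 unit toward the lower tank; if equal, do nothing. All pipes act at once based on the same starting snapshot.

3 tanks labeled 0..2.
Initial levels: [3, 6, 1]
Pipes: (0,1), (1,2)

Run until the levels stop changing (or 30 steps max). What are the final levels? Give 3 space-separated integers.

Step 1: flows [1->0,1->2] -> levels [4 4 2]
Step 2: flows [0=1,1->2] -> levels [4 3 3]
Step 3: flows [0->1,1=2] -> levels [3 4 3]
Step 4: flows [1->0,1->2] -> levels [4 2 4]
Step 5: flows [0->1,2->1] -> levels [3 4 3]
  -> period-2 cycle: step 5 state = step 3 state; never stabilizes
  -> state at step 30: (30-3) mod 2 = 1, same as step 4 -> [4 2 4]

Answer: 4 2 4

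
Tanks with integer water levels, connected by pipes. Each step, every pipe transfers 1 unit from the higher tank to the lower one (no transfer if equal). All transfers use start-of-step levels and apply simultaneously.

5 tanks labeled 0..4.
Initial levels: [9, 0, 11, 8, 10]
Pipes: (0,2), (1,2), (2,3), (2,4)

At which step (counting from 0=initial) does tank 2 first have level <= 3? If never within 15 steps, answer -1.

Step 1: flows [2->0,2->1,2->3,2->4] -> levels [10 1 7 9 11]
Step 2: flows [0->2,2->1,3->2,4->2] -> levels [9 2 9 8 10]
Step 3: flows [0=2,2->1,2->3,4->2] -> levels [9 3 8 9 9]
Step 4: flows [0->2,2->1,3->2,4->2] -> levels [8 4 10 8 8]
Step 5: flows [2->0,2->1,2->3,2->4] -> levels [9 5 6 9 9]
Step 6: flows [0->2,2->1,3->2,4->2] -> levels [8 6 8 8 8]
Step 7: flows [0=2,2->1,2=3,2=4] -> levels [8 7 7 8 8]
Step 8: flows [0->2,1=2,3->2,4->2] -> levels [7 7 10 7 7]
Step 9: flows [2->0,2->1,2->3,2->4] -> levels [8 8 6 8 8]
Step 10: flows [0->2,1->2,3->2,4->2] -> levels [7 7 10 7 7]
  -> period-2 cycle (repeats step 8); tank 2 never drops to <=3
Tank 2 never reaches <=3 within 15 steps

Answer: -1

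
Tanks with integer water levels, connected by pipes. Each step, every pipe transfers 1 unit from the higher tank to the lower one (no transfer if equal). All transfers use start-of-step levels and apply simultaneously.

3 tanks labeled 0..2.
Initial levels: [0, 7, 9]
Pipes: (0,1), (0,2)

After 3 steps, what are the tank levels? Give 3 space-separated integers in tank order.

Answer: 6 4 6

Derivation:
Step 1: flows [1->0,2->0] -> levels [2 6 8]
Step 2: flows [1->0,2->0] -> levels [4 5 7]
Step 3: flows [1->0,2->0] -> levels [6 4 6]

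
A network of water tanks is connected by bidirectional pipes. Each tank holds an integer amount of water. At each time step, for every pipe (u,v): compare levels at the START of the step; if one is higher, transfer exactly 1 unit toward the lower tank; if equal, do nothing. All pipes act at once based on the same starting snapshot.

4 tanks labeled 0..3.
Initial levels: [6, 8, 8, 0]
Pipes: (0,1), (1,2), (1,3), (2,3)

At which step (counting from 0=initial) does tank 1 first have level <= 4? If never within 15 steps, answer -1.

Step 1: flows [1->0,1=2,1->3,2->3] -> levels [7 6 7 2]
Step 2: flows [0->1,2->1,1->3,2->3] -> levels [6 7 5 4]
Step 3: flows [1->0,1->2,1->3,2->3] -> levels [7 4 5 6]
Tank 1 first reaches <=4 at step 3

Answer: 3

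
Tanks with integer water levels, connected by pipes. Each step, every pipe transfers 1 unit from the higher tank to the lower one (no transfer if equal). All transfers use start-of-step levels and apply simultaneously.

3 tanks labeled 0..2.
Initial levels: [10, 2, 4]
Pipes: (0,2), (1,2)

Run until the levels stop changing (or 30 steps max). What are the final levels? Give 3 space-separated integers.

Answer: 6 6 4

Derivation:
Step 1: flows [0->2,2->1] -> levels [9 3 4]
Step 2: flows [0->2,2->1] -> levels [8 4 4]
Step 3: flows [0->2,1=2] -> levels [7 4 5]
Step 4: flows [0->2,2->1] -> levels [6 5 5]
Step 5: flows [0->2,1=2] -> levels [5 5 6]
Step 6: flows [2->0,2->1] -> levels [6 6 4]
Step 7: flows [0->2,1->2] -> levels [5 5 6]
  -> period-2 cycle: step 7 state = step 5 state; never stabilizes
  -> state at step 30: (30-5) mod 2 = 1, same as step 6 -> [6 6 4]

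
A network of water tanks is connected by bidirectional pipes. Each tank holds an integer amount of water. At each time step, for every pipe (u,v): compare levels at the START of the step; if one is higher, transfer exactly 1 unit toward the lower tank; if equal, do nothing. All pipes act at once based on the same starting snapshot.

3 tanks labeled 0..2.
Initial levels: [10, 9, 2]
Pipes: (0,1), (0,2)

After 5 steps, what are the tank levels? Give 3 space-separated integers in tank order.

Step 1: flows [0->1,0->2] -> levels [8 10 3]
Step 2: flows [1->0,0->2] -> levels [8 9 4]
Step 3: flows [1->0,0->2] -> levels [8 8 5]
Step 4: flows [0=1,0->2] -> levels [7 8 6]
Step 5: flows [1->0,0->2] -> levels [7 7 7]

Answer: 7 7 7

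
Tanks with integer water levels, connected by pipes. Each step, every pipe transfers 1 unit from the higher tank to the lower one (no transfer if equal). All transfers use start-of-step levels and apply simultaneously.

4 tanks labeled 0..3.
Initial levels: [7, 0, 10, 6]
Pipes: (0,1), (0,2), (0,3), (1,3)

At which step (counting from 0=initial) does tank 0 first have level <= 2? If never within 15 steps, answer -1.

Step 1: flows [0->1,2->0,0->3,3->1] -> levels [6 2 9 6]
Step 2: flows [0->1,2->0,0=3,3->1] -> levels [6 4 8 5]
Step 3: flows [0->1,2->0,0->3,3->1] -> levels [5 6 7 5]
Step 4: flows [1->0,2->0,0=3,1->3] -> levels [7 4 6 6]
Step 5: flows [0->1,0->2,0->3,3->1] -> levels [4 6 7 6]
Step 6: flows [1->0,2->0,3->0,1=3] -> levels [7 5 6 5]
Step 7: flows [0->1,0->2,0->3,1=3] -> levels [4 6 7 6]
  -> period-2 cycle (repeats step 5); tank 0 never drops to <=2
Tank 0 never reaches <=2 within 15 steps

Answer: -1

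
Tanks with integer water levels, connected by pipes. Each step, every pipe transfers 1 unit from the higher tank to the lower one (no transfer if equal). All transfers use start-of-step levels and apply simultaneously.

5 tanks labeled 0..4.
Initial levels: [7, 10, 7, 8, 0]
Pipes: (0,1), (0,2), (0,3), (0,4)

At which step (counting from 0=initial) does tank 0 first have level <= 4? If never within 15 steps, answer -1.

Answer: 4

Derivation:
Step 1: flows [1->0,0=2,3->0,0->4] -> levels [8 9 7 7 1]
Step 2: flows [1->0,0->2,0->3,0->4] -> levels [6 8 8 8 2]
Step 3: flows [1->0,2->0,3->0,0->4] -> levels [8 7 7 7 3]
Step 4: flows [0->1,0->2,0->3,0->4] -> levels [4 8 8 8 4]
Tank 0 first reaches <=4 at step 4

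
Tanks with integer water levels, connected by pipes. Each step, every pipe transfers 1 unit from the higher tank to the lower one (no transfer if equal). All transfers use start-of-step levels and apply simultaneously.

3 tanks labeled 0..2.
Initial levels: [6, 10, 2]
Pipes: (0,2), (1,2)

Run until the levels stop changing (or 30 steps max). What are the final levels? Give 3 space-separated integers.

Answer: 6 6 6

Derivation:
Step 1: flows [0->2,1->2] -> levels [5 9 4]
Step 2: flows [0->2,1->2] -> levels [4 8 6]
Step 3: flows [2->0,1->2] -> levels [5 7 6]
Step 4: flows [2->0,1->2] -> levels [6 6 6]
Step 5: flows [0=2,1=2] -> levels [6 6 6]
  -> stable (no change)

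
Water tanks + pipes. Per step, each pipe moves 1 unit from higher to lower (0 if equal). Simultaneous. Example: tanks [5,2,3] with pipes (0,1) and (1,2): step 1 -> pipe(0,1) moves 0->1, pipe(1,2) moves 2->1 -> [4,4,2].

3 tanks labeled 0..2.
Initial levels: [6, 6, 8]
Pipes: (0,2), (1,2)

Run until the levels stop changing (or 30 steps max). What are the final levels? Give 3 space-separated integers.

Step 1: flows [2->0,2->1] -> levels [7 7 6]
Step 2: flows [0->2,1->2] -> levels [6 6 8]
  -> period-2 cycle: step 2 state = step 0 state; never stabilizes
  -> state at step 30: (30-0) mod 2 = 0, same as step 0 -> [6 6 8]

Answer: 6 6 8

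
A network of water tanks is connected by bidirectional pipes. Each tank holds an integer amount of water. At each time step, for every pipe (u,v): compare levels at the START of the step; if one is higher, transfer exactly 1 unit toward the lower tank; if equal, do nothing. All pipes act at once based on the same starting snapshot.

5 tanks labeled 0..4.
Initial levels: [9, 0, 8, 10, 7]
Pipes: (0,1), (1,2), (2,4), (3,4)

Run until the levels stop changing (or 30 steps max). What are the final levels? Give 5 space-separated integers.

Step 1: flows [0->1,2->1,2->4,3->4] -> levels [8 2 6 9 9]
Step 2: flows [0->1,2->1,4->2,3=4] -> levels [7 4 6 9 8]
Step 3: flows [0->1,2->1,4->2,3->4] -> levels [6 6 6 8 8]
Step 4: flows [0=1,1=2,4->2,3=4] -> levels [6 6 7 8 7]
Step 5: flows [0=1,2->1,2=4,3->4] -> levels [6 7 6 7 8]
Step 6: flows [1->0,1->2,4->2,4->3] -> levels [7 5 8 8 6]
Step 7: flows [0->1,2->1,2->4,3->4] -> levels [6 7 6 7 8]
  -> period-2 cycle: step 7 state = step 5 state; never stabilizes
  -> state at step 30: (30-5) mod 2 = 1, same as step 6 -> [7 5 8 8 6]

Answer: 7 5 8 8 6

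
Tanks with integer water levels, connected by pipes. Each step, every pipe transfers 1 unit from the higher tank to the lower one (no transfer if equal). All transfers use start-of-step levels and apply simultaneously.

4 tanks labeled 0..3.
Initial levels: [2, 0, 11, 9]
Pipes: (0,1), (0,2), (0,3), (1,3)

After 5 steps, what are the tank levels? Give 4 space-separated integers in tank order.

Answer: 6 5 6 5

Derivation:
Step 1: flows [0->1,2->0,3->0,3->1] -> levels [3 2 10 7]
Step 2: flows [0->1,2->0,3->0,3->1] -> levels [4 4 9 5]
Step 3: flows [0=1,2->0,3->0,3->1] -> levels [6 5 8 3]
Step 4: flows [0->1,2->0,0->3,1->3] -> levels [5 5 7 5]
Step 5: flows [0=1,2->0,0=3,1=3] -> levels [6 5 6 5]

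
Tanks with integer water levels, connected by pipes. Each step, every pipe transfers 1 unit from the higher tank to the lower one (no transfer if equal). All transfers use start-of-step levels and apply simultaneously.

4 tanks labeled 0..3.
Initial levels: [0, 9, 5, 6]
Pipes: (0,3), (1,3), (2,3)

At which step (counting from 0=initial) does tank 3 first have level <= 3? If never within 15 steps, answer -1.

Answer: 5

Derivation:
Step 1: flows [3->0,1->3,3->2] -> levels [1 8 6 5]
Step 2: flows [3->0,1->3,2->3] -> levels [2 7 5 6]
Step 3: flows [3->0,1->3,3->2] -> levels [3 6 6 5]
Step 4: flows [3->0,1->3,2->3] -> levels [4 5 5 6]
Step 5: flows [3->0,3->1,3->2] -> levels [5 6 6 3]
Tank 3 first reaches <=3 at step 5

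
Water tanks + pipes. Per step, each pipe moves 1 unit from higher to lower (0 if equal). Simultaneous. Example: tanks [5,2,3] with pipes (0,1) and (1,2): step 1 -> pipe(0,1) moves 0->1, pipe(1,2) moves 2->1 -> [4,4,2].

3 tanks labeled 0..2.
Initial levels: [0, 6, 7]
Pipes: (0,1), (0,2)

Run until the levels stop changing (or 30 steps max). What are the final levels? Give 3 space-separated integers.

Step 1: flows [1->0,2->0] -> levels [2 5 6]
Step 2: flows [1->0,2->0] -> levels [4 4 5]
Step 3: flows [0=1,2->0] -> levels [5 4 4]
Step 4: flows [0->1,0->2] -> levels [3 5 5]
Step 5: flows [1->0,2->0] -> levels [5 4 4]
  -> period-2 cycle: step 5 state = step 3 state; never stabilizes
  -> state at step 30: (30-3) mod 2 = 1, same as step 4 -> [3 5 5]

Answer: 3 5 5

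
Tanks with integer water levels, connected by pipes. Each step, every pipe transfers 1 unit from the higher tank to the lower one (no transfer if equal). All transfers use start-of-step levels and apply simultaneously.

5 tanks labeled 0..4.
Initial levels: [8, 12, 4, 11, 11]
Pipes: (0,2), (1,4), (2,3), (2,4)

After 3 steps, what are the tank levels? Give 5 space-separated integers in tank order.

Answer: 8 10 9 9 10

Derivation:
Step 1: flows [0->2,1->4,3->2,4->2] -> levels [7 11 7 10 11]
Step 2: flows [0=2,1=4,3->2,4->2] -> levels [7 11 9 9 10]
Step 3: flows [2->0,1->4,2=3,4->2] -> levels [8 10 9 9 10]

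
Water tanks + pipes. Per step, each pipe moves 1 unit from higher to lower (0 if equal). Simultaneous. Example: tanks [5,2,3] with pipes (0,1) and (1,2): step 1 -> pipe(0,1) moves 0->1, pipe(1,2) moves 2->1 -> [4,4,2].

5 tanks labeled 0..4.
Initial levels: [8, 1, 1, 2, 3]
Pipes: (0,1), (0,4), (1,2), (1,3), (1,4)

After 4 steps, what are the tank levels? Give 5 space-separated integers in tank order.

Answer: 3 1 3 3 5

Derivation:
Step 1: flows [0->1,0->4,1=2,3->1,4->1] -> levels [6 4 1 1 3]
Step 2: flows [0->1,0->4,1->2,1->3,1->4] -> levels [4 2 2 2 5]
Step 3: flows [0->1,4->0,1=2,1=3,4->1] -> levels [4 4 2 2 3]
Step 4: flows [0=1,0->4,1->2,1->3,1->4] -> levels [3 1 3 3 5]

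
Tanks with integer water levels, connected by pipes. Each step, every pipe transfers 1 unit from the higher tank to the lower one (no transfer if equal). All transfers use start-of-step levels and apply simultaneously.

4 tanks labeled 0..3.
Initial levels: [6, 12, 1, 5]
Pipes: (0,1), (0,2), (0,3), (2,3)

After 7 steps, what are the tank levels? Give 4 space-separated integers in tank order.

Answer: 6 6 5 7

Derivation:
Step 1: flows [1->0,0->2,0->3,3->2] -> levels [5 11 3 5]
Step 2: flows [1->0,0->2,0=3,3->2] -> levels [5 10 5 4]
Step 3: flows [1->0,0=2,0->3,2->3] -> levels [5 9 4 6]
Step 4: flows [1->0,0->2,3->0,3->2] -> levels [6 8 6 4]
Step 5: flows [1->0,0=2,0->3,2->3] -> levels [6 7 5 6]
Step 6: flows [1->0,0->2,0=3,3->2] -> levels [6 6 7 5]
Step 7: flows [0=1,2->0,0->3,2->3] -> levels [6 6 5 7]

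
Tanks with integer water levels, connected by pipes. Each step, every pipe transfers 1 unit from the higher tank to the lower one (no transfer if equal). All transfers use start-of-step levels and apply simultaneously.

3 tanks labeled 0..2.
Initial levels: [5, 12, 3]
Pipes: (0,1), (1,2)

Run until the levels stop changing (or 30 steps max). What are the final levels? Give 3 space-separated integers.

Step 1: flows [1->0,1->2] -> levels [6 10 4]
Step 2: flows [1->0,1->2] -> levels [7 8 5]
Step 3: flows [1->0,1->2] -> levels [8 6 6]
Step 4: flows [0->1,1=2] -> levels [7 7 6]
Step 5: flows [0=1,1->2] -> levels [7 6 7]
Step 6: flows [0->1,2->1] -> levels [6 8 6]
Step 7: flows [1->0,1->2] -> levels [7 6 7]
  -> period-2 cycle: step 7 state = step 5 state; never stabilizes
  -> state at step 30: (30-5) mod 2 = 1, same as step 6 -> [6 8 6]

Answer: 6 8 6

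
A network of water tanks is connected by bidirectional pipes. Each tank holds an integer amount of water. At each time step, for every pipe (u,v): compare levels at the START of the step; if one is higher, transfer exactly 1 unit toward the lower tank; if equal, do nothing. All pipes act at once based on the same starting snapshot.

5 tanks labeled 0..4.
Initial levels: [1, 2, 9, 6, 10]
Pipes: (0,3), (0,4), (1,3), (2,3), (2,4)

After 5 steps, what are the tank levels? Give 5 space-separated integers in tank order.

Step 1: flows [3->0,4->0,3->1,2->3,4->2] -> levels [3 3 9 5 8]
Step 2: flows [3->0,4->0,3->1,2->3,2->4] -> levels [5 4 7 4 8]
Step 3: flows [0->3,4->0,1=3,2->3,4->2] -> levels [5 4 7 6 6]
Step 4: flows [3->0,4->0,3->1,2->3,2->4] -> levels [7 5 5 5 6]
Step 5: flows [0->3,0->4,1=3,2=3,4->2] -> levels [5 5 6 6 6]

Answer: 5 5 6 6 6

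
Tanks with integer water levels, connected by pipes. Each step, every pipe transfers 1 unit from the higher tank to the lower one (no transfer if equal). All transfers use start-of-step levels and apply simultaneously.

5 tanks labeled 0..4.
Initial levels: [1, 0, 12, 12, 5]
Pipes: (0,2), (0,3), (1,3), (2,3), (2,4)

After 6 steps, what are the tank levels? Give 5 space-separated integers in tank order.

Step 1: flows [2->0,3->0,3->1,2=3,2->4] -> levels [3 1 10 10 6]
Step 2: flows [2->0,3->0,3->1,2=3,2->4] -> levels [5 2 8 8 7]
Step 3: flows [2->0,3->0,3->1,2=3,2->4] -> levels [7 3 6 6 8]
Step 4: flows [0->2,0->3,3->1,2=3,4->2] -> levels [5 4 8 6 7]
Step 5: flows [2->0,3->0,3->1,2->3,2->4] -> levels [7 5 5 5 8]
Step 6: flows [0->2,0->3,1=3,2=3,4->2] -> levels [5 5 7 6 7]

Answer: 5 5 7 6 7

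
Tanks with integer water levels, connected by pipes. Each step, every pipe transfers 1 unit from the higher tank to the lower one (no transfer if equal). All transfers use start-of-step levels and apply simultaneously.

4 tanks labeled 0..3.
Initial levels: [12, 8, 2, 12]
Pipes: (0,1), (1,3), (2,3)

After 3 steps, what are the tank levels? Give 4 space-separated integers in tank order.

Answer: 11 9 5 9

Derivation:
Step 1: flows [0->1,3->1,3->2] -> levels [11 10 3 10]
Step 2: flows [0->1,1=3,3->2] -> levels [10 11 4 9]
Step 3: flows [1->0,1->3,3->2] -> levels [11 9 5 9]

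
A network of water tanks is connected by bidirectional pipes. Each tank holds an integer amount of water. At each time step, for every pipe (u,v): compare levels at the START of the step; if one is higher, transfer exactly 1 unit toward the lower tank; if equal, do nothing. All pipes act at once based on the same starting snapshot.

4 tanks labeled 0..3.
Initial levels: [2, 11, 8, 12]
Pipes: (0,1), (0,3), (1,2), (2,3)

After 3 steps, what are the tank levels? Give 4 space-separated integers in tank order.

Step 1: flows [1->0,3->0,1->2,3->2] -> levels [4 9 10 10]
Step 2: flows [1->0,3->0,2->1,2=3] -> levels [6 9 9 9]
Step 3: flows [1->0,3->0,1=2,2=3] -> levels [8 8 9 8]

Answer: 8 8 9 8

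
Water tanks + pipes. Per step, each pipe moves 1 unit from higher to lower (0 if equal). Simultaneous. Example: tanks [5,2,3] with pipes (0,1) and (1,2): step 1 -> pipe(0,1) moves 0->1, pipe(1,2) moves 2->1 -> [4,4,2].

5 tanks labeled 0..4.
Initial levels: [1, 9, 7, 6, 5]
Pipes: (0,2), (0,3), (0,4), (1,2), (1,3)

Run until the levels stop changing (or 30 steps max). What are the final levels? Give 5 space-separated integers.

Answer: 7 6 5 5 5

Derivation:
Step 1: flows [2->0,3->0,4->0,1->2,1->3] -> levels [4 7 7 6 4]
Step 2: flows [2->0,3->0,0=4,1=2,1->3] -> levels [6 6 6 6 4]
Step 3: flows [0=2,0=3,0->4,1=2,1=3] -> levels [5 6 6 6 5]
Step 4: flows [2->0,3->0,0=4,1=2,1=3] -> levels [7 6 5 5 5]
Step 5: flows [0->2,0->3,0->4,1->2,1->3] -> levels [4 4 7 7 6]
Step 6: flows [2->0,3->0,4->0,2->1,3->1] -> levels [7 6 5 5 5]
  -> period-2 cycle: step 6 state = step 4 state; never stabilizes
  -> state at step 30: (30-4) mod 2 = 0, same as step 4 -> [7 6 5 5 5]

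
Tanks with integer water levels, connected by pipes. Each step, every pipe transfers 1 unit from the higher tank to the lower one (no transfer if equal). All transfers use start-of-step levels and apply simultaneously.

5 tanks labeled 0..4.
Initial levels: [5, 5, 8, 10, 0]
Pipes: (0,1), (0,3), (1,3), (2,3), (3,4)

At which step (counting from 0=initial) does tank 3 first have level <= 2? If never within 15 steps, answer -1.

Answer: -1

Derivation:
Step 1: flows [0=1,3->0,3->1,3->2,3->4] -> levels [6 6 9 6 1]
Step 2: flows [0=1,0=3,1=3,2->3,3->4] -> levels [6 6 8 6 2]
Step 3: flows [0=1,0=3,1=3,2->3,3->4] -> levels [6 6 7 6 3]
Step 4: flows [0=1,0=3,1=3,2->3,3->4] -> levels [6 6 6 6 4]
Step 5: flows [0=1,0=3,1=3,2=3,3->4] -> levels [6 6 6 5 5]
Step 6: flows [0=1,0->3,1->3,2->3,3=4] -> levels [5 5 5 8 5]
Step 7: flows [0=1,3->0,3->1,3->2,3->4] -> levels [6 6 6 4 6]
Step 8: flows [0=1,0->3,1->3,2->3,4->3] -> levels [5 5 5 8 5]
  -> period-2 cycle (repeats step 6); tank 3 never drops to <=2
Tank 3 never reaches <=2 within 15 steps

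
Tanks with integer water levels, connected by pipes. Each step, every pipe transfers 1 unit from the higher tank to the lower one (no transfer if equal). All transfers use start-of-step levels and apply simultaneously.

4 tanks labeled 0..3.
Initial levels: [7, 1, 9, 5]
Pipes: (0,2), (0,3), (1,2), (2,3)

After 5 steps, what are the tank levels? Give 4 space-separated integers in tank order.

Answer: 6 5 5 6

Derivation:
Step 1: flows [2->0,0->3,2->1,2->3] -> levels [7 2 6 7]
Step 2: flows [0->2,0=3,2->1,3->2] -> levels [6 3 7 6]
Step 3: flows [2->0,0=3,2->1,2->3] -> levels [7 4 4 7]
Step 4: flows [0->2,0=3,1=2,3->2] -> levels [6 4 6 6]
Step 5: flows [0=2,0=3,2->1,2=3] -> levels [6 5 5 6]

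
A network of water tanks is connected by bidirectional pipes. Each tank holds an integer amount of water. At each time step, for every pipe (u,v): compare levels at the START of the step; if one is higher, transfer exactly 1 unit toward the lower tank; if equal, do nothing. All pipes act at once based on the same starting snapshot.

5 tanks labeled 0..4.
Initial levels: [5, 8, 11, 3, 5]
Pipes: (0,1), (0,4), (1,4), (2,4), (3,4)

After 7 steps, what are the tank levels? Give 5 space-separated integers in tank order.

Step 1: flows [1->0,0=4,1->4,2->4,4->3] -> levels [6 6 10 4 6]
Step 2: flows [0=1,0=4,1=4,2->4,4->3] -> levels [6 6 9 5 6]
Step 3: flows [0=1,0=4,1=4,2->4,4->3] -> levels [6 6 8 6 6]
Step 4: flows [0=1,0=4,1=4,2->4,3=4] -> levels [6 6 7 6 7]
Step 5: flows [0=1,4->0,4->1,2=4,4->3] -> levels [7 7 7 7 4]
Step 6: flows [0=1,0->4,1->4,2->4,3->4] -> levels [6 6 6 6 8]
Step 7: flows [0=1,4->0,4->1,4->2,4->3] -> levels [7 7 7 7 4]

Answer: 7 7 7 7 4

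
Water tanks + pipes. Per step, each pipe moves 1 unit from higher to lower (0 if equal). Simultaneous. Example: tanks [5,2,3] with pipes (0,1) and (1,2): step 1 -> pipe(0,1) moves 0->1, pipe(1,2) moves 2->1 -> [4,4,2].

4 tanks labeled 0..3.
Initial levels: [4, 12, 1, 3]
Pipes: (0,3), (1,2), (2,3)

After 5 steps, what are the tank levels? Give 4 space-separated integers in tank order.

Answer: 3 7 5 5

Derivation:
Step 1: flows [0->3,1->2,3->2] -> levels [3 11 3 3]
Step 2: flows [0=3,1->2,2=3] -> levels [3 10 4 3]
Step 3: flows [0=3,1->2,2->3] -> levels [3 9 4 4]
Step 4: flows [3->0,1->2,2=3] -> levels [4 8 5 3]
Step 5: flows [0->3,1->2,2->3] -> levels [3 7 5 5]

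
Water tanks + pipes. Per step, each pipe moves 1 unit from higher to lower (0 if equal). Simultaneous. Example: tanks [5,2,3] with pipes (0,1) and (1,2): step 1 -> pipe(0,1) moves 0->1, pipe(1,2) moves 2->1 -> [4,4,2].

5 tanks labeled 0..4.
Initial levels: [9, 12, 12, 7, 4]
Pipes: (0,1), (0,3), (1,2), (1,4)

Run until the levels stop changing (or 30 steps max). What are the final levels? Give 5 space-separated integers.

Step 1: flows [1->0,0->3,1=2,1->4] -> levels [9 10 12 8 5]
Step 2: flows [1->0,0->3,2->1,1->4] -> levels [9 9 11 9 6]
Step 3: flows [0=1,0=3,2->1,1->4] -> levels [9 9 10 9 7]
Step 4: flows [0=1,0=3,2->1,1->4] -> levels [9 9 9 9 8]
Step 5: flows [0=1,0=3,1=2,1->4] -> levels [9 8 9 9 9]
Step 6: flows [0->1,0=3,2->1,4->1] -> levels [8 11 8 9 8]
Step 7: flows [1->0,3->0,1->2,1->4] -> levels [10 8 9 8 9]
Step 8: flows [0->1,0->3,2->1,4->1] -> levels [8 11 8 9 8]
  -> period-2 cycle: step 8 state = step 6 state; never stabilizes
  -> state at step 30: (30-6) mod 2 = 0, same as step 6 -> [8 11 8 9 8]

Answer: 8 11 8 9 8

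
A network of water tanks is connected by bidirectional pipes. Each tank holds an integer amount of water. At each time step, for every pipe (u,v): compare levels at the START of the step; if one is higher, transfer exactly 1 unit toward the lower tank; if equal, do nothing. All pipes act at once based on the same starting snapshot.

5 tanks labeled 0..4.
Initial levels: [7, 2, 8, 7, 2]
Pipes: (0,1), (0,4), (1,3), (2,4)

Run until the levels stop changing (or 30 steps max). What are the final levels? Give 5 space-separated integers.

Step 1: flows [0->1,0->4,3->1,2->4] -> levels [5 4 7 6 4]
Step 2: flows [0->1,0->4,3->1,2->4] -> levels [3 6 6 5 6]
Step 3: flows [1->0,4->0,1->3,2=4] -> levels [5 4 6 6 5]
Step 4: flows [0->1,0=4,3->1,2->4] -> levels [4 6 5 5 6]
Step 5: flows [1->0,4->0,1->3,4->2] -> levels [6 4 6 6 4]
Step 6: flows [0->1,0->4,3->1,2->4] -> levels [4 6 5 5 6]
  -> period-2 cycle: step 6 state = step 4 state; never stabilizes
  -> state at step 30: (30-4) mod 2 = 0, same as step 4 -> [4 6 5 5 6]

Answer: 4 6 5 5 6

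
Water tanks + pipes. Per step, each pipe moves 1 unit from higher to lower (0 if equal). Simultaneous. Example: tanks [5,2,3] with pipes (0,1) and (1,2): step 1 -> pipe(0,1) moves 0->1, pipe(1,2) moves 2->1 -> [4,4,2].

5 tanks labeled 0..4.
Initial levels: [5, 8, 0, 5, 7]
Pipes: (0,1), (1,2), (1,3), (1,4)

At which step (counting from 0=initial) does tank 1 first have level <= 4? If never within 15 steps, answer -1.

Answer: 1

Derivation:
Step 1: flows [1->0,1->2,1->3,1->4] -> levels [6 4 1 6 8]
Tank 1 first reaches <=4 at step 1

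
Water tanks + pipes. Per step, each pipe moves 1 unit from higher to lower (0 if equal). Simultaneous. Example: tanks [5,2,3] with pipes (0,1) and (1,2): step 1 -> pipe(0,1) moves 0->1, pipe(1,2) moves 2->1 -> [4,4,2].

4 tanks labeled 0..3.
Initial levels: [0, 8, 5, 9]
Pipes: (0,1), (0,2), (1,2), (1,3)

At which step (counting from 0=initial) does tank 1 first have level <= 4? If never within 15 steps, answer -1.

Answer: 5

Derivation:
Step 1: flows [1->0,2->0,1->2,3->1] -> levels [2 7 5 8]
Step 2: flows [1->0,2->0,1->2,3->1] -> levels [4 6 5 7]
Step 3: flows [1->0,2->0,1->2,3->1] -> levels [6 5 5 6]
Step 4: flows [0->1,0->2,1=2,3->1] -> levels [4 7 6 5]
Step 5: flows [1->0,2->0,1->2,1->3] -> levels [6 4 6 6]
Tank 1 first reaches <=4 at step 5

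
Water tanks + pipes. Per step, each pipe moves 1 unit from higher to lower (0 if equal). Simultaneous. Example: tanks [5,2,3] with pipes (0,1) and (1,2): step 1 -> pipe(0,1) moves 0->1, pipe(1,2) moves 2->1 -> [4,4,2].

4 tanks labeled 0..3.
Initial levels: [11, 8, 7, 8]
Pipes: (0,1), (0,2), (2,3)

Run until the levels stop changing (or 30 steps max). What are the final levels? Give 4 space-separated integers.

Step 1: flows [0->1,0->2,3->2] -> levels [9 9 9 7]
Step 2: flows [0=1,0=2,2->3] -> levels [9 9 8 8]
Step 3: flows [0=1,0->2,2=3] -> levels [8 9 9 8]
Step 4: flows [1->0,2->0,2->3] -> levels [10 8 7 9]
Step 5: flows [0->1,0->2,3->2] -> levels [8 9 9 8]
  -> period-2 cycle: step 5 state = step 3 state; never stabilizes
  -> state at step 30: (30-3) mod 2 = 1, same as step 4 -> [10 8 7 9]

Answer: 10 8 7 9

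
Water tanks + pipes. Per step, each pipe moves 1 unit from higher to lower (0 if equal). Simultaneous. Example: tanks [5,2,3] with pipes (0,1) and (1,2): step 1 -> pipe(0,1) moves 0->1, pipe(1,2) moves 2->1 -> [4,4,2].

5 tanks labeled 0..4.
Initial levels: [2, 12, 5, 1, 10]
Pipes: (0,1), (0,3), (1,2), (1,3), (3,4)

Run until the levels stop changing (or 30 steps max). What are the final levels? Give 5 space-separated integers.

Answer: 5 8 5 6 6

Derivation:
Step 1: flows [1->0,0->3,1->2,1->3,4->3] -> levels [2 9 6 4 9]
Step 2: flows [1->0,3->0,1->2,1->3,4->3] -> levels [4 6 7 5 8]
Step 3: flows [1->0,3->0,2->1,1->3,4->3] -> levels [6 5 6 6 7]
Step 4: flows [0->1,0=3,2->1,3->1,4->3] -> levels [5 8 5 6 6]
Step 5: flows [1->0,3->0,1->2,1->3,3=4] -> levels [7 5 6 6 6]
Step 6: flows [0->1,0->3,2->1,3->1,3=4] -> levels [5 8 5 6 6]
  -> period-2 cycle: step 6 state = step 4 state; never stabilizes
  -> state at step 30: (30-4) mod 2 = 0, same as step 4 -> [5 8 5 6 6]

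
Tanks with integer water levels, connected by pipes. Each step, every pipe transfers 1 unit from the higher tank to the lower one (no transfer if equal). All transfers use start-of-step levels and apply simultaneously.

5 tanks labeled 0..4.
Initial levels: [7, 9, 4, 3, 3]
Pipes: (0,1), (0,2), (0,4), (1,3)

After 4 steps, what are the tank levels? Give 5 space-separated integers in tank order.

Answer: 3 6 6 5 6

Derivation:
Step 1: flows [1->0,0->2,0->4,1->3] -> levels [6 7 5 4 4]
Step 2: flows [1->0,0->2,0->4,1->3] -> levels [5 5 6 5 5]
Step 3: flows [0=1,2->0,0=4,1=3] -> levels [6 5 5 5 5]
Step 4: flows [0->1,0->2,0->4,1=3] -> levels [3 6 6 5 6]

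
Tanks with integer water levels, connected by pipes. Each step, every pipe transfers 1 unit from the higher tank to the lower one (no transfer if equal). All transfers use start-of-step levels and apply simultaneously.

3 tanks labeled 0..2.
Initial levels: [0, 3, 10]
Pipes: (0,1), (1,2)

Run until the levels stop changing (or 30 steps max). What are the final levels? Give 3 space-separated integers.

Step 1: flows [1->0,2->1] -> levels [1 3 9]
Step 2: flows [1->0,2->1] -> levels [2 3 8]
Step 3: flows [1->0,2->1] -> levels [3 3 7]
Step 4: flows [0=1,2->1] -> levels [3 4 6]
Step 5: flows [1->0,2->1] -> levels [4 4 5]
Step 6: flows [0=1,2->1] -> levels [4 5 4]
Step 7: flows [1->0,1->2] -> levels [5 3 5]
Step 8: flows [0->1,2->1] -> levels [4 5 4]
  -> period-2 cycle: step 8 state = step 6 state; never stabilizes
  -> state at step 30: (30-6) mod 2 = 0, same as step 6 -> [4 5 4]

Answer: 4 5 4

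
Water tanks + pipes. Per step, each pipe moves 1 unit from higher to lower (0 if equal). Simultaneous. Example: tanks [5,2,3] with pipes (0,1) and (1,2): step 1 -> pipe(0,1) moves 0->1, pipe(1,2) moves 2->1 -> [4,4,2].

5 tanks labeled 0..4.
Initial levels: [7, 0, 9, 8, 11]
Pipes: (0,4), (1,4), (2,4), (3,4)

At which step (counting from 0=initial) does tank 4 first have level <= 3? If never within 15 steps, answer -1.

Step 1: flows [4->0,4->1,4->2,4->3] -> levels [8 1 10 9 7]
Step 2: flows [0->4,4->1,2->4,3->4] -> levels [7 2 9 8 9]
Step 3: flows [4->0,4->1,2=4,4->3] -> levels [8 3 9 9 6]
Step 4: flows [0->4,4->1,2->4,3->4] -> levels [7 4 8 8 8]
Step 5: flows [4->0,4->1,2=4,3=4] -> levels [8 5 8 8 6]
Step 6: flows [0->4,4->1,2->4,3->4] -> levels [7 6 7 7 8]
Step 7: flows [4->0,4->1,4->2,4->3] -> levels [8 7 8 8 4]
Step 8: flows [0->4,1->4,2->4,3->4] -> levels [7 6 7 7 8]
  -> period-2 cycle (repeats step 6); tank 4 never drops to <=3
Tank 4 never reaches <=3 within 15 steps

Answer: -1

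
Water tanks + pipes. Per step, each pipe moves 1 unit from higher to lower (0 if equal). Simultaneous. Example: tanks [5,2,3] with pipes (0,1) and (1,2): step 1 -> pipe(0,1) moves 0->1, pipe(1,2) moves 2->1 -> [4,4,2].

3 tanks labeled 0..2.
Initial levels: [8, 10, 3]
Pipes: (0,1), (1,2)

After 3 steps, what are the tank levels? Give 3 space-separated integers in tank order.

Step 1: flows [1->0,1->2] -> levels [9 8 4]
Step 2: flows [0->1,1->2] -> levels [8 8 5]
Step 3: flows [0=1,1->2] -> levels [8 7 6]

Answer: 8 7 6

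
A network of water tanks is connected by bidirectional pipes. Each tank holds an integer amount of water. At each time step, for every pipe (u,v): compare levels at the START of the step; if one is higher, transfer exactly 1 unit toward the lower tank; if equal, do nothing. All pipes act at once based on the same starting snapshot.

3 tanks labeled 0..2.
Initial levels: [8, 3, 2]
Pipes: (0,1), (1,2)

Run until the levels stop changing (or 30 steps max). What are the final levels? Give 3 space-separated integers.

Answer: 4 5 4

Derivation:
Step 1: flows [0->1,1->2] -> levels [7 3 3]
Step 2: flows [0->1,1=2] -> levels [6 4 3]
Step 3: flows [0->1,1->2] -> levels [5 4 4]
Step 4: flows [0->1,1=2] -> levels [4 5 4]
Step 5: flows [1->0,1->2] -> levels [5 3 5]
Step 6: flows [0->1,2->1] -> levels [4 5 4]
  -> period-2 cycle: step 6 state = step 4 state; never stabilizes
  -> state at step 30: (30-4) mod 2 = 0, same as step 4 -> [4 5 4]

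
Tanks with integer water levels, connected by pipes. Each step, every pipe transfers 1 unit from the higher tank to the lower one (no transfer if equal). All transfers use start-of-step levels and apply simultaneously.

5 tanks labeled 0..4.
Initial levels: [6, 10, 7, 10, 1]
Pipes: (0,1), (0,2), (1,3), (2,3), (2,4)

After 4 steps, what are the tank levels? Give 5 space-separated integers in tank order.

Step 1: flows [1->0,2->0,1=3,3->2,2->4] -> levels [8 9 6 9 2]
Step 2: flows [1->0,0->2,1=3,3->2,2->4] -> levels [8 8 7 8 3]
Step 3: flows [0=1,0->2,1=3,3->2,2->4] -> levels [7 8 8 7 4]
Step 4: flows [1->0,2->0,1->3,2->3,2->4] -> levels [9 6 5 9 5]

Answer: 9 6 5 9 5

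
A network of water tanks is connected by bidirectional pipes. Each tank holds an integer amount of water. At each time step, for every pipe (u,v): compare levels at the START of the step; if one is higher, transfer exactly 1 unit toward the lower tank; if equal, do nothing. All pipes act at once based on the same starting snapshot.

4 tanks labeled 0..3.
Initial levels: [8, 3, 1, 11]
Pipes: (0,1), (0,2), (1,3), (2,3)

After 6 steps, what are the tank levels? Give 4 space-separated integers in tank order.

Step 1: flows [0->1,0->2,3->1,3->2] -> levels [6 5 3 9]
Step 2: flows [0->1,0->2,3->1,3->2] -> levels [4 7 5 7]
Step 3: flows [1->0,2->0,1=3,3->2] -> levels [6 6 5 6]
Step 4: flows [0=1,0->2,1=3,3->2] -> levels [5 6 7 5]
Step 5: flows [1->0,2->0,1->3,2->3] -> levels [7 4 5 7]
Step 6: flows [0->1,0->2,3->1,3->2] -> levels [5 6 7 5]

Answer: 5 6 7 5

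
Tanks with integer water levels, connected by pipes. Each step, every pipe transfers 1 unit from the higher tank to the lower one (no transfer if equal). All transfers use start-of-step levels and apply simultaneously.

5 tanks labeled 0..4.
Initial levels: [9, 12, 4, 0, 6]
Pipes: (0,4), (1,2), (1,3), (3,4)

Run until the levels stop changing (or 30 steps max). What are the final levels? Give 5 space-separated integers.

Step 1: flows [0->4,1->2,1->3,4->3] -> levels [8 10 5 2 6]
Step 2: flows [0->4,1->2,1->3,4->3] -> levels [7 8 6 4 6]
Step 3: flows [0->4,1->2,1->3,4->3] -> levels [6 6 7 6 6]
Step 4: flows [0=4,2->1,1=3,3=4] -> levels [6 7 6 6 6]
Step 5: flows [0=4,1->2,1->3,3=4] -> levels [6 5 7 7 6]
Step 6: flows [0=4,2->1,3->1,3->4] -> levels [6 7 6 5 7]
Step 7: flows [4->0,1->2,1->3,4->3] -> levels [7 5 7 7 5]
Step 8: flows [0->4,2->1,3->1,3->4] -> levels [6 7 6 5 7]
  -> period-2 cycle: step 8 state = step 6 state; never stabilizes
  -> state at step 30: (30-6) mod 2 = 0, same as step 6 -> [6 7 6 5 7]

Answer: 6 7 6 5 7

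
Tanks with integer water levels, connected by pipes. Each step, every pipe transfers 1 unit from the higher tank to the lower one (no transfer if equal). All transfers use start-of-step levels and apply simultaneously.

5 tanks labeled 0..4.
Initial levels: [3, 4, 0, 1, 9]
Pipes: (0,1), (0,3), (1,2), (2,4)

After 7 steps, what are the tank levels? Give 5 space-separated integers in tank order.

Step 1: flows [1->0,0->3,1->2,4->2] -> levels [3 2 2 2 8]
Step 2: flows [0->1,0->3,1=2,4->2] -> levels [1 3 3 3 7]
Step 3: flows [1->0,3->0,1=2,4->2] -> levels [3 2 4 2 6]
Step 4: flows [0->1,0->3,2->1,4->2] -> levels [1 4 4 3 5]
Step 5: flows [1->0,3->0,1=2,4->2] -> levels [3 3 5 2 4]
Step 6: flows [0=1,0->3,2->1,2->4] -> levels [2 4 3 3 5]
Step 7: flows [1->0,3->0,1->2,4->2] -> levels [4 2 5 2 4]

Answer: 4 2 5 2 4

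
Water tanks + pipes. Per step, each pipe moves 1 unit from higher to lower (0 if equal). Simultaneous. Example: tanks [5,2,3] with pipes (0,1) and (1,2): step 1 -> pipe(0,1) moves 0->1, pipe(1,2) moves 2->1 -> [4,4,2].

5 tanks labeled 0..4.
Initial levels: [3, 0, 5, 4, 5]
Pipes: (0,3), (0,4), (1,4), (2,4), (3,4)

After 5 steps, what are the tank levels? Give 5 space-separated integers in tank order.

Answer: 4 3 4 4 2

Derivation:
Step 1: flows [3->0,4->0,4->1,2=4,4->3] -> levels [5 1 5 4 2]
Step 2: flows [0->3,0->4,4->1,2->4,3->4] -> levels [3 2 4 4 4]
Step 3: flows [3->0,4->0,4->1,2=4,3=4] -> levels [5 3 4 3 2]
Step 4: flows [0->3,0->4,1->4,2->4,3->4] -> levels [3 2 3 3 6]
Step 5: flows [0=3,4->0,4->1,4->2,4->3] -> levels [4 3 4 4 2]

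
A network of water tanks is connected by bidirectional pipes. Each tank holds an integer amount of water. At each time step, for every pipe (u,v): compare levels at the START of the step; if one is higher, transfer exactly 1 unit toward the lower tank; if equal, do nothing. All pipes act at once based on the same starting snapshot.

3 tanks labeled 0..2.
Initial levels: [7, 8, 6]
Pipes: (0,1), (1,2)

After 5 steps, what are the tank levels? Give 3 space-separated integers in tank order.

Answer: 8 6 7

Derivation:
Step 1: flows [1->0,1->2] -> levels [8 6 7]
Step 2: flows [0->1,2->1] -> levels [7 8 6]
  -> period-2 cycle: step 2 state = step 0 state
  -> state at step 5: (5-0) mod 2 = 1, same as step 1 -> [8 6 7]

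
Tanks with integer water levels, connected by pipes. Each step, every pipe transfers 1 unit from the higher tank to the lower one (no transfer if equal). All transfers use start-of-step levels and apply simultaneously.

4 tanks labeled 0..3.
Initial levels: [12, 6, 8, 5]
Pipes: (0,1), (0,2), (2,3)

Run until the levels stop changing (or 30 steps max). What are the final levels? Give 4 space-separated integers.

Answer: 7 8 9 7

Derivation:
Step 1: flows [0->1,0->2,2->3] -> levels [10 7 8 6]
Step 2: flows [0->1,0->2,2->3] -> levels [8 8 8 7]
Step 3: flows [0=1,0=2,2->3] -> levels [8 8 7 8]
Step 4: flows [0=1,0->2,3->2] -> levels [7 8 9 7]
Step 5: flows [1->0,2->0,2->3] -> levels [9 7 7 8]
Step 6: flows [0->1,0->2,3->2] -> levels [7 8 9 7]
  -> period-2 cycle: step 6 state = step 4 state; never stabilizes
  -> state at step 30: (30-4) mod 2 = 0, same as step 4 -> [7 8 9 7]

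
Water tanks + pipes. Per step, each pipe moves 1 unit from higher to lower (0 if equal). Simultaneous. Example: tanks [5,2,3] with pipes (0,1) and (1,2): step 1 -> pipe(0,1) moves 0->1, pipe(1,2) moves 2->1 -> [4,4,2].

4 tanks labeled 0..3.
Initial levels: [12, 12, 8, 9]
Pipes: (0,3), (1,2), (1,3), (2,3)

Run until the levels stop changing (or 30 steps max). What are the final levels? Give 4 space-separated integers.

Step 1: flows [0->3,1->2,1->3,3->2] -> levels [11 10 10 10]
Step 2: flows [0->3,1=2,1=3,2=3] -> levels [10 10 10 11]
Step 3: flows [3->0,1=2,3->1,3->2] -> levels [11 11 11 8]
Step 4: flows [0->3,1=2,1->3,2->3] -> levels [10 10 10 11]
  -> period-2 cycle: step 4 state = step 2 state; never stabilizes
  -> state at step 30: (30-2) mod 2 = 0, same as step 2 -> [10 10 10 11]

Answer: 10 10 10 11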